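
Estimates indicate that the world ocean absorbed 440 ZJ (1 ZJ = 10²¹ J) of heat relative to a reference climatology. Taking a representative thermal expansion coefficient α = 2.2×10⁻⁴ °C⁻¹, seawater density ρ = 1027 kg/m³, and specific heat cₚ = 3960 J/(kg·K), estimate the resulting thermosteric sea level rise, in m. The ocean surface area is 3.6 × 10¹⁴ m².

0.0661 m of thermosteric rise

Per unit area: Q = 440×10²¹ / (3.6×10¹⁴) ≈ 1.222×10⁹ J/m²
Δh = αQ/(ρcₚ) = 2.2×10⁻⁴ × 1.222×10⁹ / (1027 × 3960) ≈ 0.066104 m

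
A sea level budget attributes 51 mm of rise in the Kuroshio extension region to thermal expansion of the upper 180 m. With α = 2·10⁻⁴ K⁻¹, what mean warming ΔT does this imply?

ΔT = Δh/(αH) = 0.051 / (2×10⁻⁴ × 180) ≈ 1.417 °C

1.4 °C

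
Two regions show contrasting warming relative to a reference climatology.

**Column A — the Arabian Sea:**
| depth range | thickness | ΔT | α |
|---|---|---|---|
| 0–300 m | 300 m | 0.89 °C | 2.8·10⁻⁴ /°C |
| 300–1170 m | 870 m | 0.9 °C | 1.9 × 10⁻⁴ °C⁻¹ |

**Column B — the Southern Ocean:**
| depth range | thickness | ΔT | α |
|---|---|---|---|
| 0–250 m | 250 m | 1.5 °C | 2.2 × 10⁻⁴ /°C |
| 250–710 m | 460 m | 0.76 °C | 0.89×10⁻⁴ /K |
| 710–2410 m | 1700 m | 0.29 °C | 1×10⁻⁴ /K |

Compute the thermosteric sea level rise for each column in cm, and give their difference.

A 0–300 m: 300 × 2.8×10⁻⁴ × 0.89 = 0.07476 m
A Layer 2: 870 × 1.9×10⁻⁴ × 0.9 = 0.14877 m
A total: 0.22353 m
B Layer 1: 2.2×10⁻⁴ × 1.5 × 250 = 0.08250 m
B Layer 2: 460 × 0.89×10⁻⁴ × 0.76 = 0.0311144 m
B 1×10⁻⁴ × 1700 × 0.29 = 0.04930 m
B total: 0.1629144 m
Difference: 0.22353 − 0.1629144 = 0.0606156 m

Δh_A ≈ 22 cm, Δh_B ≈ 16 cm; difference ≈ 6.1 cm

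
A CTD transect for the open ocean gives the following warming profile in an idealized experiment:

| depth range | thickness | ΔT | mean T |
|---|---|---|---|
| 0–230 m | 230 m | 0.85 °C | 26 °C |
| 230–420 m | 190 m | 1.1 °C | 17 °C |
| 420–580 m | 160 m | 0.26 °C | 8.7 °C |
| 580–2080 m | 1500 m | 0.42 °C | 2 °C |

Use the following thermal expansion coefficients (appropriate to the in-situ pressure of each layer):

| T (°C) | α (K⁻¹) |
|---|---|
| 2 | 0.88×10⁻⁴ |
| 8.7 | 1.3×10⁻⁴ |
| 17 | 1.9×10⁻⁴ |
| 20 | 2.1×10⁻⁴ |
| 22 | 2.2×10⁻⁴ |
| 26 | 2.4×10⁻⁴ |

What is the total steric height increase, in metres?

Layer 1 at 26 °C → α = 2.4×10⁻⁴ K⁻¹
Layer 2 at 17 °C → α = 1.9×10⁻⁴ K⁻¹
Layer 3 at 8.7 °C → α = 1.3×10⁻⁴ K⁻¹
Layer 4 at 2 °C → α = 0.88×10⁻⁴ K⁻¹
0–230 m: 230 × 2.4×10⁻⁴ × 0.85 = 0.04692 m
230–420 m: 190 × 1.9×10⁻⁴ × 1.1 = 0.03971 m
Layer 3: 1.3×10⁻⁴ × 160 × 0.26 = 0.005408 m
Layer 4: 0.42 × 0.88×10⁻⁴ × 1500 = 0.05544 m
Δh = 0.04692 + 0.03971 + 0.005408 + 0.05544 = 0.147478 m

0.15 m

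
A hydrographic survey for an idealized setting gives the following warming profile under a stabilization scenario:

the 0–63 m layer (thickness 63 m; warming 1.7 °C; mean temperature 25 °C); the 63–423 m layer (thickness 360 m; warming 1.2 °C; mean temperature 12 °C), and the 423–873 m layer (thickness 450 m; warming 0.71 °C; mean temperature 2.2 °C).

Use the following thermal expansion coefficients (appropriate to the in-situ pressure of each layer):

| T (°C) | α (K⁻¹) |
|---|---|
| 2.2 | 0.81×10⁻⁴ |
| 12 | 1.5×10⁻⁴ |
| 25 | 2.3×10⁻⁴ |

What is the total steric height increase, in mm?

Layer 1 at 25 °C → α = 2.3×10⁻⁴ K⁻¹
Layer 2 at 12 °C → α = 1.5×10⁻⁴ K⁻¹
Layer 3 at 2.2 °C → α = 0.81×10⁻⁴ K⁻¹
0–63 m: 1.7 × 2.3×10⁻⁴ × 63 = 0.024633 m
360 × 1.2 × 1.5×10⁻⁴ = 0.06480 m
450 × 0.71 × 0.81×10⁻⁴ = 0.0258795 m
Δh = 0.024633 + 0.06480 + 0.0258795 = 0.1153125 m

120 mm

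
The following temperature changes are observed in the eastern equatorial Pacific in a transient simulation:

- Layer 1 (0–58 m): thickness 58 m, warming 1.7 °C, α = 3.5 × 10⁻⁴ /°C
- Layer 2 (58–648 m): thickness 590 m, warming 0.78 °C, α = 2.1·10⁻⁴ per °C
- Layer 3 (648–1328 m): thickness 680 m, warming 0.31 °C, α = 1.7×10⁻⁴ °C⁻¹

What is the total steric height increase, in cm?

Δh = 16.7 cm

0–58 m: 1.7 × 3.5×10⁻⁴ × 58 = 0.03451 m
0.78 × 590 × 2.1×10⁻⁴ = 0.096642 m
680 × 1.7×10⁻⁴ × 0.31 = 0.035836 m
Δh = 0.03451 + 0.096642 + 0.035836 = 0.166988 m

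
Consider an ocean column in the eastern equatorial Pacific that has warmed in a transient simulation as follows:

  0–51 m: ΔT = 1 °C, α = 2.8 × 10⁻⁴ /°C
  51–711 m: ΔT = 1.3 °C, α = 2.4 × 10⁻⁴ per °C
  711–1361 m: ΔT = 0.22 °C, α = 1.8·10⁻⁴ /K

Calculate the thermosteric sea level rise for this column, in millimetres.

246 mm

0–51 m: 2.8×10⁻⁴ × 51 × 1 = 0.01428 m
660 × 2.4×10⁻⁴ × 1.3 = 0.20592 m
Layer 3: 650 × 1.8×10⁻⁴ × 0.22 = 0.02574 m
Δh = 0.01428 + 0.20592 + 0.02574 = 0.24594 m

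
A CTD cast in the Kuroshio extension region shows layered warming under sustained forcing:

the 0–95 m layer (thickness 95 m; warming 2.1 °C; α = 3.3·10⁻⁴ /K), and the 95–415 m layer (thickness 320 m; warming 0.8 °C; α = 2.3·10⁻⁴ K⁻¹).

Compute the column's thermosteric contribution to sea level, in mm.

about 125 mm

Layer 1: 2.1 × 95 × 3.3×10⁻⁴ = 0.065835 m
95–415 m: 320 × 2.3×10⁻⁴ × 0.8 = 0.05888 m
Δh = 0.065835 + 0.05888 = 0.124715 m ≈ 125 mm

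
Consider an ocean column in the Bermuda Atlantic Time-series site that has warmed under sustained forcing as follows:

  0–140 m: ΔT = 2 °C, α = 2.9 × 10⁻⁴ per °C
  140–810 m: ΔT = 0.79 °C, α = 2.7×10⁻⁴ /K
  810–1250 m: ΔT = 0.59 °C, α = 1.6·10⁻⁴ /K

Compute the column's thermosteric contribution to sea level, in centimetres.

about 27 cm

140 × 2.9×10⁻⁴ × 2 = 0.08120 m
140–810 m: 0.79 × 670 × 2.7×10⁻⁴ = 0.142911 m
Layer 3: 1.6×10⁻⁴ × 0.59 × 440 = 0.041536 m
Δh = 0.08120 + 0.142911 + 0.041536 = 0.265647 m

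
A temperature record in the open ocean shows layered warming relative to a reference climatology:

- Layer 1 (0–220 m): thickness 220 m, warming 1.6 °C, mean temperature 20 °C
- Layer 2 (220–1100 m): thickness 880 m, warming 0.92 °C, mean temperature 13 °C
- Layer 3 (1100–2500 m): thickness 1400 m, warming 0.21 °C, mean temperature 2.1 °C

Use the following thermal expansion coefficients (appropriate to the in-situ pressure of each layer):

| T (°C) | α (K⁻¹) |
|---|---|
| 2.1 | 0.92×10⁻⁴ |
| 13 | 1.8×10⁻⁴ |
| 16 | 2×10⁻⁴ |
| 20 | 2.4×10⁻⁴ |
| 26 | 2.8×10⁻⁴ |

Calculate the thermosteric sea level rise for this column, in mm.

Δh ≈ 257 mm

Layer 1 at 20 °C → α = 2.4×10⁻⁴ K⁻¹
Layer 2 at 13 °C → α = 1.8×10⁻⁴ K⁻¹
Layer 3 at 2.1 °C → α = 0.92×10⁻⁴ K⁻¹
Layer 1: 2.4×10⁻⁴ × 1.6 × 220 = 0.08448 m
Layer 2: 1.8×10⁻⁴ × 880 × 0.92 = 0.145728 m
Layer 3: 0.92×10⁻⁴ × 0.21 × 1400 = 0.027048 m
Δh = 0.08448 + 0.145728 + 0.027048 = 0.257256 m ≈ 257 mm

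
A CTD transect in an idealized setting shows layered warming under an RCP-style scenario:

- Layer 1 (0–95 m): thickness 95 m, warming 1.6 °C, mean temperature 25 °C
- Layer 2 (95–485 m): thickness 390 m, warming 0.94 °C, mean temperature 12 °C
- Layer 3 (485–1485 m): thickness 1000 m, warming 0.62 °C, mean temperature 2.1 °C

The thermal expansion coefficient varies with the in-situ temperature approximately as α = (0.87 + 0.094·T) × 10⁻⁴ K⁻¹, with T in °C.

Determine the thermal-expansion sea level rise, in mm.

Δh ≈ 188 mm

Layer 1: α = (0.87 + 0.094×25)×10⁻⁴ = 3.22×10⁻⁴ K⁻¹
Layer 2: α = (0.87 + 0.094×12)×10⁻⁴ = 1.998×10⁻⁴ K⁻¹
Layer 3: α = (0.87 + 0.094×2.1)×10⁻⁴ = 1.0674×10⁻⁴ K⁻¹
3.22×10⁻⁴ × 95 × 1.6 = 0.048944 m
390 × 0.94 × 1.998×10⁻⁴ = 0.07324668 m
1.0674×10⁻⁴ × 0.62 × 1000 = 0.0661788 m
Δh = 0.048944 + 0.07324668 + 0.0661788 = 0.18836948 m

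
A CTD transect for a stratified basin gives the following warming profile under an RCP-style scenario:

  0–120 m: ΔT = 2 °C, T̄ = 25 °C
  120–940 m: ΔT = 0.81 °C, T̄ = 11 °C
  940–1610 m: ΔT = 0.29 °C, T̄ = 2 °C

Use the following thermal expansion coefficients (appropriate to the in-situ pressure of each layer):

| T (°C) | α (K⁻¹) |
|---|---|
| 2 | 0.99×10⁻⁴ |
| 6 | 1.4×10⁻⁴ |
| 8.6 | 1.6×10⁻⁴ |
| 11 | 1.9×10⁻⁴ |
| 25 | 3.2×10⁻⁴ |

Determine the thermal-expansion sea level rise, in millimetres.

Layer 1 at 25 °C → α = 3.2×10⁻⁴ K⁻¹
Layer 2 at 11 °C → α = 1.9×10⁻⁴ K⁻¹
Layer 3 at 2 °C → α = 0.99×10⁻⁴ K⁻¹
2 × 120 × 3.2×10⁻⁴ = 0.07680 m
Layer 2: 1.9×10⁻⁴ × 0.81 × 820 = 0.126198 m
940–1610 m: 0.99×10⁻⁴ × 670 × 0.29 = 0.0192357 m
Δh = 0.07680 + 0.126198 + 0.0192357 = 0.2222337 m

222 mm of thermosteric rise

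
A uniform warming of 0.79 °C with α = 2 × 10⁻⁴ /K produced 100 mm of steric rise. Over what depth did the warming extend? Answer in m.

630 m

H = Δh/(αΔT) = 0.1 / (2×10⁻⁴ × 0.79) ≈ 632.9 m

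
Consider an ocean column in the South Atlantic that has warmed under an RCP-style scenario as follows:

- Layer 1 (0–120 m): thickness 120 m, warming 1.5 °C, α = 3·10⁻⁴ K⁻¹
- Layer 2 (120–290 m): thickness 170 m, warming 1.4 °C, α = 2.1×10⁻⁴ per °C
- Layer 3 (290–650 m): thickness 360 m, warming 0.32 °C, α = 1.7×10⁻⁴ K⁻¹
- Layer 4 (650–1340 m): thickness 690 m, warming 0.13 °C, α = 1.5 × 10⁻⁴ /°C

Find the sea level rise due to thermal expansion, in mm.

137 mm

0–120 m: 3×10⁻⁴ × 1.5 × 120 = 0.05400 m
Layer 2: 170 × 1.4 × 2.1×10⁻⁴ = 0.04998 m
Layer 3: 360 × 1.7×10⁻⁴ × 0.32 = 0.019584 m
Layer 4: 0.13 × 1.5×10⁻⁴ × 690 = 0.013455 m
Δh = 0.05400 + 0.04998 + 0.019584 + 0.013455 = 0.137019 m ≈ 137 mm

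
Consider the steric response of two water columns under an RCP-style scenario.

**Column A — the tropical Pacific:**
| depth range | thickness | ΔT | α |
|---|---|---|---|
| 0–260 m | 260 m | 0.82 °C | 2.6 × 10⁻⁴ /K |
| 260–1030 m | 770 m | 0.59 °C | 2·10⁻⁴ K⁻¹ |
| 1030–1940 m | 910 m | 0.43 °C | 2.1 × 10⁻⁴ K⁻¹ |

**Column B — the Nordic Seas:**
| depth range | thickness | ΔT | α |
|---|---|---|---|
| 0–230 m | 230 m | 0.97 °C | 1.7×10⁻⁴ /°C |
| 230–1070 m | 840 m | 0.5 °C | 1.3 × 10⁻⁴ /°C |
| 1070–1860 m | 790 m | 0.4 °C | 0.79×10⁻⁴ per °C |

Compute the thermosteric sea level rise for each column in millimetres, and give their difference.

A 0–260 m: 0.82 × 260 × 2.6×10⁻⁴ = 0.055432 m
A Layer 2: 0.59 × 770 × 2×10⁻⁴ = 0.09086 m
A 910 × 0.43 × 2.1×10⁻⁴ = 0.082173 m
A total: 0.228465 m
B Layer 1: 230 × 1.7×10⁻⁴ × 0.97 = 0.037927 m
B 230–1070 m: 1.3×10⁻⁴ × 840 × 0.5 = 0.05460 m
B 790 × 0.4 × 0.79×10⁻⁴ = 0.024964 m
B total: 0.117491 m
Difference: 0.228465 − 0.117491 = 0.110974 m

Δh_A ≈ 230 mm, Δh_B ≈ 120 mm; difference ≈ 110 mm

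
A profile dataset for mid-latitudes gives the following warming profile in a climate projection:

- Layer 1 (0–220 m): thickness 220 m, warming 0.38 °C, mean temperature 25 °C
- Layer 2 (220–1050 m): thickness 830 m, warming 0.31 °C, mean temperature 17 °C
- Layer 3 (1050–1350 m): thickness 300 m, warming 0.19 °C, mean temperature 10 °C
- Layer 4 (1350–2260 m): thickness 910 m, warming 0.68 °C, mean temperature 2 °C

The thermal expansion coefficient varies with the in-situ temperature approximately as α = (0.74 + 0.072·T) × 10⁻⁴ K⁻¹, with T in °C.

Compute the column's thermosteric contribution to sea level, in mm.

about 130 mm

Layer 1: α = (0.74 + 0.072×25)×10⁻⁴ = 2.54×10⁻⁴ K⁻¹
Layer 2: α = (0.74 + 0.072×17)×10⁻⁴ = 1.964×10⁻⁴ K⁻¹
Layer 3: α = (0.74 + 0.072×10)×10⁻⁴ = 1.46×10⁻⁴ K⁻¹
Layer 4: α = (0.74 + 0.072×2)×10⁻⁴ = 0.884×10⁻⁴ K⁻¹
220 × 0.38 × 2.54×10⁻⁴ = 0.0212344 m
Layer 2: 0.31 × 830 × 1.964×10⁻⁴ = 0.05053372 m
1050–1350 m: 300 × 0.19 × 1.46×10⁻⁴ = 0.008322 m
Layer 4: 0.884×10⁻⁴ × 910 × 0.68 = 0.05470192 m
Δh = 0.0212344 + 0.05053372 + 0.008322 + 0.05470192 = 0.13479204 m ≈ 130 mm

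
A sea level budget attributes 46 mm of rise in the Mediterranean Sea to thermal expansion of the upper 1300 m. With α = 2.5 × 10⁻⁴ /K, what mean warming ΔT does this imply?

about 0.14 °C

ΔT = Δh/(αH) = 0.046 / (2.5×10⁻⁴ × 1300) ≈ 0.1415 °C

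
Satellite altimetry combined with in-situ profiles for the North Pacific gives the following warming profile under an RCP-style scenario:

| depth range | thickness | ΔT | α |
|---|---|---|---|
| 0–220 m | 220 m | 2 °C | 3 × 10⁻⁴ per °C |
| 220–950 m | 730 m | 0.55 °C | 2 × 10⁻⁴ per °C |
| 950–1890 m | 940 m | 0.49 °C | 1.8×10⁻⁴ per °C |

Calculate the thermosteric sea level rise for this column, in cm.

220 × 2 × 3×10⁻⁴ = 0.13200 m
220–950 m: 2×10⁻⁴ × 0.55 × 730 = 0.08030 m
950–1890 m: 0.49 × 940 × 1.8×10⁻⁴ = 0.082908 m
Δh = 0.13200 + 0.08030 + 0.082908 = 0.295208 m

Δh ≈ 30 cm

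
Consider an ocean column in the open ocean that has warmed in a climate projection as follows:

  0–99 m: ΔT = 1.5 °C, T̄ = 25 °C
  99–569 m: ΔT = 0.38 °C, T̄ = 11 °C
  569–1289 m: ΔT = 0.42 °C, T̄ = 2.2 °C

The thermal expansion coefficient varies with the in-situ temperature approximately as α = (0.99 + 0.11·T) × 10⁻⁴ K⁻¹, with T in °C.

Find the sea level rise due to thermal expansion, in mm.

Layer 1: α = (0.99 + 0.11×25)×10⁻⁴ = 3.74×10⁻⁴ K⁻¹
Layer 2: α = (0.99 + 0.11×11)×10⁻⁴ = 2.2×10⁻⁴ K⁻¹
Layer 3: α = (0.99 + 0.11×2.2)×10⁻⁴ = 1.232×10⁻⁴ K⁻¹
Layer 1: 3.74×10⁻⁴ × 99 × 1.5 = 0.055539 m
0.38 × 2.2×10⁻⁴ × 470 = 0.039292 m
Layer 3: 1.232×10⁻⁴ × 0.42 × 720 = 0.03725568 m
Δh = 0.055539 + 0.039292 + 0.03725568 = 0.13208668 m ≈ 132 mm

132 mm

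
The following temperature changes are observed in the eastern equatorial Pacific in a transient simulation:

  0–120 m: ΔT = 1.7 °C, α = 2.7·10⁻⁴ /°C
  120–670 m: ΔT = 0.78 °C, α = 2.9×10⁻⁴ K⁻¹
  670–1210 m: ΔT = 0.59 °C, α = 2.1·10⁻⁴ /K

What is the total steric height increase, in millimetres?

246 mm

Layer 1: 120 × 2.7×10⁻⁴ × 1.7 = 0.05508 m
2.9×10⁻⁴ × 550 × 0.78 = 0.12441 m
670–1210 m: 0.59 × 540 × 2.1×10⁻⁴ = 0.066906 m
Δh = 0.05508 + 0.12441 + 0.066906 = 0.246396 m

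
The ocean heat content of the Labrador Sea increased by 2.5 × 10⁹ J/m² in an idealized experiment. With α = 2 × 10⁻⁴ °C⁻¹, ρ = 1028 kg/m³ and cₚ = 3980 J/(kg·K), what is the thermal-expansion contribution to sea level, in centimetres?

12.2 cm of thermosteric rise

Δh = αQ/(ρcₚ) = 2×10⁻⁴ × 2.5×10⁹ / (1028 × 3980) ≈ 0.12221 m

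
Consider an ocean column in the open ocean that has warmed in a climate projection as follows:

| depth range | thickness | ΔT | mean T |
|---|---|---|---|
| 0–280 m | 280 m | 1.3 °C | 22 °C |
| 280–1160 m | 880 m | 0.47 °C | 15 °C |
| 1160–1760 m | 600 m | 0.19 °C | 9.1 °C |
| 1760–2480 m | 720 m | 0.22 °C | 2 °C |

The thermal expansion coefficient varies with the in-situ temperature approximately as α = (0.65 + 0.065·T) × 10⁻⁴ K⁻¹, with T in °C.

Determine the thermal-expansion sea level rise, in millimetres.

Layer 1: α = (0.65 + 0.065×22)×10⁻⁴ = 2.08×10⁻⁴ K⁻¹
Layer 2: α = (0.65 + 0.065×15)×10⁻⁴ = 1.625×10⁻⁴ K⁻¹
Layer 3: α = (0.65 + 0.065×9.1)×10⁻⁴ = 1.2415×10⁻⁴ K⁻¹
Layer 4: α = (0.65 + 0.065×2)×10⁻⁴ = 0.78×10⁻⁴ K⁻¹
Layer 1: 280 × 1.3 × 2.08×10⁻⁴ = 0.075712 m
880 × 1.625×10⁻⁴ × 0.47 = 0.06721 m
1160–1760 m: 600 × 0.19 × 1.2415×10⁻⁴ = 0.0141531 m
Layer 4: 720 × 0.22 × 0.78×10⁻⁴ = 0.0123552 m
Δh = 0.075712 + 0.06721 + 0.0141531 + 0.0123552 = 0.1694303 m

Δh = 169 mm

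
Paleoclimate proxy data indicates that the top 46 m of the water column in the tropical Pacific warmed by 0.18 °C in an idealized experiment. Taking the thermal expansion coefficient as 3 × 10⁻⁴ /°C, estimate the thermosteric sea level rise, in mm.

Δh = αΔT·H = 3×10⁻⁴ × 0.18 × 46 = 0.002484 m

Δh = 2.5 mm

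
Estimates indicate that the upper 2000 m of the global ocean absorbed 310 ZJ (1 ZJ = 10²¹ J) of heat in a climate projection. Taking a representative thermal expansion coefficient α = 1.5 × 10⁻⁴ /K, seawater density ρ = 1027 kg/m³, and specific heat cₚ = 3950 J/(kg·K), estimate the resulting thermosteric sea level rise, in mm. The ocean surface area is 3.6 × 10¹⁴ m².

Δh ≈ 31.8 mm

Per unit area: Q = 310×10²¹ / (3.6×10¹⁴) ≈ 8.611×10⁸ J/m²
Δh = αQ/(ρcₚ) = 1.5×10⁻⁴ × 8.611×10⁸ / (1027 × 3950) ≈ 0.03184 m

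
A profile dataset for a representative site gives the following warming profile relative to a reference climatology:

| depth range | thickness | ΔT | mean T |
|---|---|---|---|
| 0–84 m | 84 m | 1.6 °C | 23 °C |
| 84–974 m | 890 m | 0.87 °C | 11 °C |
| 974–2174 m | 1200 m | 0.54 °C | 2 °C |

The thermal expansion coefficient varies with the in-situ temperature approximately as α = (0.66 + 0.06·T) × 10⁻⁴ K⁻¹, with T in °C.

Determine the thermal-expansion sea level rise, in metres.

Layer 1: α = (0.66 + 0.06×23)×10⁻⁴ = 2.04×10⁻⁴ K⁻¹
Layer 2: α = (0.66 + 0.06×11)×10⁻⁴ = 1.32×10⁻⁴ K⁻¹
Layer 3: α = (0.66 + 0.06×2)×10⁻⁴ = 0.78×10⁻⁴ K⁻¹
0–84 m: 1.6 × 2.04×10⁻⁴ × 84 = 0.0274176 m
Layer 2: 890 × 0.87 × 1.32×10⁻⁴ = 0.1022076 m
Layer 3: 1200 × 0.78×10⁻⁴ × 0.54 = 0.050544 m
Δh = 0.0274176 + 0.1022076 + 0.050544 = 0.1801692 m ≈ 0.180 m

about 0.180 m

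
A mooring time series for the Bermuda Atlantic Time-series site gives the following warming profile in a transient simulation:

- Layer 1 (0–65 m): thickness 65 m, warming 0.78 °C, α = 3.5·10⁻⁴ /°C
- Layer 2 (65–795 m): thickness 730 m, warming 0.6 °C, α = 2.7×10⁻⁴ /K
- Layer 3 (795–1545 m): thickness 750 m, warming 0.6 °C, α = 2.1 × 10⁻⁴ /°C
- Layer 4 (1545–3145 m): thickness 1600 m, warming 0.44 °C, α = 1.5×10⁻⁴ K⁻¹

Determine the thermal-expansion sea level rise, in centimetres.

Layer 1: 0.78 × 3.5×10⁻⁴ × 65 = 0.017745 m
Layer 2: 2.7×10⁻⁴ × 730 × 0.6 = 0.11826 m
Layer 3: 750 × 2.1×10⁻⁴ × 0.6 = 0.09450 m
Layer 4: 1600 × 0.44 × 1.5×10⁻⁴ = 0.10560 m
Δh = 0.017745 + 0.11826 + 0.09450 + 0.10560 = 0.336105 m

33.6 cm of thermosteric rise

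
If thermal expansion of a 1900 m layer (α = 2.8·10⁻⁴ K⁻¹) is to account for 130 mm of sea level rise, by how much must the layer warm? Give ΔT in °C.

ΔT ≈ 0.244 °C

ΔT = Δh/(αH) = 0.13 / (2.8×10⁻⁴ × 1900) ≈ 0.2444 °C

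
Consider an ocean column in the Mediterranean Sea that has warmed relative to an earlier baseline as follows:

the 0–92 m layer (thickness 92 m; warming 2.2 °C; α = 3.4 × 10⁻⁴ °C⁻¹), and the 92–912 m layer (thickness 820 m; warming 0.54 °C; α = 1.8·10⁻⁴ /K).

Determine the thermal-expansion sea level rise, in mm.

3.4×10⁻⁴ × 92 × 2.2 = 0.068816 m
92–912 m: 820 × 0.54 × 1.8×10⁻⁴ = 0.079704 m
Δh = 0.068816 + 0.079704 = 0.14852 m

150 mm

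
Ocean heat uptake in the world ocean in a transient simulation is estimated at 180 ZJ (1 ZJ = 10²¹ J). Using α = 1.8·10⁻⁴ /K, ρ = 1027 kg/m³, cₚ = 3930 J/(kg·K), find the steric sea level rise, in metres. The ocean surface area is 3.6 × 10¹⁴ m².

Per unit area: Q = 180×10²¹ / (3.6×10¹⁴) = 5×10⁸ J/m²
Δh = αQ/(ρcₚ) = 1.8×10⁻⁴ × 5×10⁸ / (1027 × 3930) ≈ 0.022299 m

Δh = 0.0223 m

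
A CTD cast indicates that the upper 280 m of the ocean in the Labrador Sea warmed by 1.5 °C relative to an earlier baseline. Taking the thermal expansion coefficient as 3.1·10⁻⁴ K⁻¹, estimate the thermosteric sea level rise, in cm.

13.0 cm of thermosteric rise

Δh = αΔT·H = 3.1×10⁻⁴ × 1.5 × 280 = 0.13020 m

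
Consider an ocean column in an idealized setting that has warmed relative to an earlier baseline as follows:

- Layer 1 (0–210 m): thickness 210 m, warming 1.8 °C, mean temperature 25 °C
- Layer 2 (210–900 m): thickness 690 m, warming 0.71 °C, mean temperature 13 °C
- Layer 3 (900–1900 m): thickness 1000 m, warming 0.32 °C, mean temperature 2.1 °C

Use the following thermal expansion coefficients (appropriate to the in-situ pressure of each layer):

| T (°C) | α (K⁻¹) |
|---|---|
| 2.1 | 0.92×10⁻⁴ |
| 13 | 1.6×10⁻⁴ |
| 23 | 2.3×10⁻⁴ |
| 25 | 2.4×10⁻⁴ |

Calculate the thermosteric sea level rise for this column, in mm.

Layer 1 at 25 °C → α = 2.4×10⁻⁴ K⁻¹
Layer 2 at 13 °C → α = 1.6×10⁻⁴ K⁻¹
Layer 3 at 2.1 °C → α = 0.92×10⁻⁴ K⁻¹
1.8 × 2.4×10⁻⁴ × 210 = 0.09072 m
Layer 2: 1.6×10⁻⁴ × 690 × 0.71 = 0.078384 m
0.32 × 1000 × 0.92×10⁻⁴ = 0.02944 m
Δh = 0.09072 + 0.078384 + 0.02944 = 0.198544 m

199 mm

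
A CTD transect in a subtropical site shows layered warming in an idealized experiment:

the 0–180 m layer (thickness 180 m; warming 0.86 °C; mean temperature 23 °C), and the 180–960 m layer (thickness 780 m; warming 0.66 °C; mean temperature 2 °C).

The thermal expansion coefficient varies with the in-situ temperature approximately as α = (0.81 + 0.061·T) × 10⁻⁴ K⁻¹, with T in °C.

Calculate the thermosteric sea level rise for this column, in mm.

Layer 1: α = (0.81 + 0.061×23)×10⁻⁴ = 2.213×10⁻⁴ K⁻¹
Layer 2: α = (0.81 + 0.061×2)×10⁻⁴ = 0.932×10⁻⁴ K⁻¹
Layer 1: 2.213×10⁻⁴ × 0.86 × 180 = 0.03425724 m
Layer 2: 0.66 × 780 × 0.932×10⁻⁴ = 0.04797936 m
Δh = 0.03425724 + 0.04797936 = 0.0822366 m ≈ 82.2 mm

about 82.2 mm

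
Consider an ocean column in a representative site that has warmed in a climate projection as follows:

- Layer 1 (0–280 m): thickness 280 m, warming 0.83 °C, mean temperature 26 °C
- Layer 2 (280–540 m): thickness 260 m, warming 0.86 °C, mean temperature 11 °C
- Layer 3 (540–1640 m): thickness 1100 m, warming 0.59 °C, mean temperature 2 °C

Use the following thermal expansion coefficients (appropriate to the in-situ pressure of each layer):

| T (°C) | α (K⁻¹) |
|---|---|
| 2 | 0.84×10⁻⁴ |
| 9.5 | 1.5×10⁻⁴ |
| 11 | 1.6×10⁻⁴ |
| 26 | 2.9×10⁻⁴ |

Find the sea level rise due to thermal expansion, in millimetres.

Layer 1 at 26 °C → α = 2.9×10⁻⁴ K⁻¹
Layer 2 at 11 °C → α = 1.6×10⁻⁴ K⁻¹
Layer 3 at 2 °C → α = 0.84×10⁻⁴ K⁻¹
0.83 × 2.9×10⁻⁴ × 280 = 0.067396 m
280–540 m: 1.6×10⁻⁴ × 0.86 × 260 = 0.035776 m
1100 × 0.59 × 0.84×10⁻⁴ = 0.054516 m
Δh = 0.067396 + 0.035776 + 0.054516 = 0.157688 m ≈ 158 mm

158 mm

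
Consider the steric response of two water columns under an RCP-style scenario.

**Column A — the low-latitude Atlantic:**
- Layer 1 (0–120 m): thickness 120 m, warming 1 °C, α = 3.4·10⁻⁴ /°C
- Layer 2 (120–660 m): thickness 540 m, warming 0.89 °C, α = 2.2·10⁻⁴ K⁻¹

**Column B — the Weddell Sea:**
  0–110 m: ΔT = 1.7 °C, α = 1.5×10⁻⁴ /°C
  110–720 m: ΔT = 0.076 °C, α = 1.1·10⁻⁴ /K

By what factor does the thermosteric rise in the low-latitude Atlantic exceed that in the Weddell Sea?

A Layer 1: 3.4×10⁻⁴ × 1 × 120 = 0.04080 m
A 540 × 0.89 × 2.2×10⁻⁴ = 0.105732 m
A total: 0.146532 m
B Layer 1: 110 × 1.5×10⁻⁴ × 1.7 = 0.02805 m
B Layer 2: 610 × 0.076 × 1.1×10⁻⁴ = 0.0050996 m
B total: 0.0331496 m
Ratio: 0.146532 / 0.0331496 ≈ 4.420

≈ 4.4×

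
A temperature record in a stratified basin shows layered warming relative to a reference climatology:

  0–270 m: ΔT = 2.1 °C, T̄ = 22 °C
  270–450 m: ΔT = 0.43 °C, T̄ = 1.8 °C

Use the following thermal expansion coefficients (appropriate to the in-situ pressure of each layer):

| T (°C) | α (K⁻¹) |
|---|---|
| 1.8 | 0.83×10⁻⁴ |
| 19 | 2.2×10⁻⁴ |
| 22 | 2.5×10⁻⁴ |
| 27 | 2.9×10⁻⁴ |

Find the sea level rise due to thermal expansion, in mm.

Layer 1 at 22 °C → α = 2.5×10⁻⁴ K⁻¹
Layer 2 at 1.8 °C → α = 0.83×10⁻⁴ K⁻¹
0–270 m: 270 × 2.5×10⁻⁴ × 2.1 = 0.14175 m
Layer 2: 180 × 0.83×10⁻⁴ × 0.43 = 0.0064242 m
Δh = 0.14175 + 0.0064242 = 0.1481742 m ≈ 148 mm

about 148 mm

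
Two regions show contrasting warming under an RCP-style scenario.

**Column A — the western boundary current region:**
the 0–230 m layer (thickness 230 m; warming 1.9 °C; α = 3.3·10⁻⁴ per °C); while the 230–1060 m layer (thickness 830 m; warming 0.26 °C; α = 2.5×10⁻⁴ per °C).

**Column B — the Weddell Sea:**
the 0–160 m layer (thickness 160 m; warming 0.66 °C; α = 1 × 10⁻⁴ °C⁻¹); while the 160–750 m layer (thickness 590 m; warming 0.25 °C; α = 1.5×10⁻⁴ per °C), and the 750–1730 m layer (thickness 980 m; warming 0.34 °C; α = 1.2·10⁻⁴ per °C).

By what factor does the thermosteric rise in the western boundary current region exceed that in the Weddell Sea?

A 3.3×10⁻⁴ × 1.9 × 230 = 0.14421 m
A Layer 2: 830 × 2.5×10⁻⁴ × 0.26 = 0.05395 m
A total: 0.19816 m
B Layer 1: 1×10⁻⁴ × 0.66 × 160 = 0.01056 m
B 1.5×10⁻⁴ × 0.25 × 590 = 0.022125 m
B 0.34 × 1.2×10⁻⁴ × 980 = 0.039984 m
B total: 0.072669 m
Ratio: 0.19816 / 0.072669 ≈ 2.727

2.7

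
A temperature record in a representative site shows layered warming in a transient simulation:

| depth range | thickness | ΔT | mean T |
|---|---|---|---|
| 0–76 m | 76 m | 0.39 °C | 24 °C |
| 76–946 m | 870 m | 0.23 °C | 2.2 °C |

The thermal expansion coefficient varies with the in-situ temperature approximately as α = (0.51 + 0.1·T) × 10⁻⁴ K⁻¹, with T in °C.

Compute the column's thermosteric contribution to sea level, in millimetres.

Layer 1: α = (0.51 + 0.1×24)×10⁻⁴ = 2.91×10⁻⁴ K⁻¹
Layer 2: α = (0.51 + 0.1×2.2)×10⁻⁴ = 0.73×10⁻⁴ K⁻¹
Layer 1: 76 × 2.91×10⁻⁴ × 0.39 = 0.00862524 m
Layer 2: 0.23 × 870 × 0.73×10⁻⁴ = 0.0146073 m
Δh = 0.00862524 + 0.0146073 = 0.02323254 m

about 23.2 mm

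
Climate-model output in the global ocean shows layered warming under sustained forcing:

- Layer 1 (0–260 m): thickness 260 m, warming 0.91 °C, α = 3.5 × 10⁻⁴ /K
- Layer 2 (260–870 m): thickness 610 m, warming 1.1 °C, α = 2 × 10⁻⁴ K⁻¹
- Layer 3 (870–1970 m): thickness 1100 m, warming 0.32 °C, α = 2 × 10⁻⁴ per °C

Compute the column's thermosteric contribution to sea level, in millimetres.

Layer 1: 0.91 × 260 × 3.5×10⁻⁴ = 0.08281 m
1.1 × 610 × 2×10⁻⁴ = 0.13420 m
Layer 3: 0.32 × 2×10⁻⁴ × 1100 = 0.07040 m
Δh = 0.08281 + 0.13420 + 0.07040 = 0.28741 m ≈ 290 mm

Δh ≈ 290 mm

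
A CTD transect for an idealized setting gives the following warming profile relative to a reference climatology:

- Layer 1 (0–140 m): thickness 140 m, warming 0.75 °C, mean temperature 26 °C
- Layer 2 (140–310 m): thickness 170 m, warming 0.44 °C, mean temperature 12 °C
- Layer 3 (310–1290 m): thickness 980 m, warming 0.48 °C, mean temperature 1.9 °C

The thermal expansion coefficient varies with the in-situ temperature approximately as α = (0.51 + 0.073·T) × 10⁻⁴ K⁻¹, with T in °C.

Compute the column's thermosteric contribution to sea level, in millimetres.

66.2 mm

Layer 1: α = (0.51 + 0.073×26)×10⁻⁴ = 2.408×10⁻⁴ K⁻¹
Layer 2: α = (0.51 + 0.073×12)×10⁻⁴ = 1.386×10⁻⁴ K⁻¹
Layer 3: α = (0.51 + 0.073×1.9)×10⁻⁴ = 0.6487×10⁻⁴ K⁻¹
0.75 × 2.408×10⁻⁴ × 140 = 0.025284 m
1.386×10⁻⁴ × 170 × 0.44 = 0.01036728 m
Layer 3: 0.48 × 0.6487×10⁻⁴ × 980 = 0.030514848 m
Δh = 0.025284 + 0.01036728 + 0.030514848 = 0.066166128 m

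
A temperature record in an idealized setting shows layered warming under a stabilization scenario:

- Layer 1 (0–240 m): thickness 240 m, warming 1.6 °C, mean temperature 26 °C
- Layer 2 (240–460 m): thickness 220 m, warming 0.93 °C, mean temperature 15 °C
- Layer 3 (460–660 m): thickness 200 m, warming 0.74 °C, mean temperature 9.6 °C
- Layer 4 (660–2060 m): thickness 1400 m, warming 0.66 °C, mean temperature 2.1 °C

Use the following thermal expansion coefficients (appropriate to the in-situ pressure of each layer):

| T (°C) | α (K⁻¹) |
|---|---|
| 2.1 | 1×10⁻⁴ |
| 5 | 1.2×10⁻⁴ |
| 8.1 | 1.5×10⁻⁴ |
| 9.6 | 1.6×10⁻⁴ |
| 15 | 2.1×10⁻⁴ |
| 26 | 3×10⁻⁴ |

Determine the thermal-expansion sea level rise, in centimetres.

Layer 1 at 26 °C → α = 3×10⁻⁴ K⁻¹
Layer 2 at 15 °C → α = 2.1×10⁻⁴ K⁻¹
Layer 3 at 9.6 °C → α = 1.6×10⁻⁴ K⁻¹
Layer 4 at 2.1 °C → α = 1×10⁻⁴ K⁻¹
1.6 × 240 × 3×10⁻⁴ = 0.11520 m
Layer 2: 220 × 0.93 × 2.1×10⁻⁴ = 0.042966 m
200 × 0.74 × 1.6×10⁻⁴ = 0.02368 m
Layer 4: 0.66 × 1400 × 1×10⁻⁴ = 0.09240 m
Δh = 0.11520 + 0.042966 + 0.02368 + 0.09240 = 0.274246 m

about 27 cm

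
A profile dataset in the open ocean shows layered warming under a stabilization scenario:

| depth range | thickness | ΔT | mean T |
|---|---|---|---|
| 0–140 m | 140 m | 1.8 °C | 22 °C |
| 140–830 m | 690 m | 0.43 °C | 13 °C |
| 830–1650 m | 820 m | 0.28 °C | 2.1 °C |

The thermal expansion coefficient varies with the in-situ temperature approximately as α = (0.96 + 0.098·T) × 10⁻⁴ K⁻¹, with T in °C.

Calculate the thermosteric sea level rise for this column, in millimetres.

Layer 1: α = (0.96 + 0.098×22)×10⁻⁴ = 3.116×10⁻⁴ K⁻¹
Layer 2: α = (0.96 + 0.098×13)×10⁻⁴ = 2.234×10⁻⁴ K⁻¹
Layer 3: α = (0.96 + 0.098×2.1)×10⁻⁴ = 1.1658×10⁻⁴ K⁻¹
1.8 × 3.116×10⁻⁴ × 140 = 0.0785232 m
140–830 m: 2.234×10⁻⁴ × 690 × 0.43 = 0.06628278 m
830–1650 m: 820 × 1.1658×10⁻⁴ × 0.28 = 0.026766768 m
Δh = 0.0785232 + 0.06628278 + 0.026766768 = 0.171572748 m

Δh ≈ 170 mm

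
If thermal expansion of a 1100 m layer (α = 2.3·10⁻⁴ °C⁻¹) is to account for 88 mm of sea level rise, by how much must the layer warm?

about 0.35 K

ΔT = Δh/(αH) = 0.088 / (2.3×10⁻⁴ × 1100) ≈ 0.3478 K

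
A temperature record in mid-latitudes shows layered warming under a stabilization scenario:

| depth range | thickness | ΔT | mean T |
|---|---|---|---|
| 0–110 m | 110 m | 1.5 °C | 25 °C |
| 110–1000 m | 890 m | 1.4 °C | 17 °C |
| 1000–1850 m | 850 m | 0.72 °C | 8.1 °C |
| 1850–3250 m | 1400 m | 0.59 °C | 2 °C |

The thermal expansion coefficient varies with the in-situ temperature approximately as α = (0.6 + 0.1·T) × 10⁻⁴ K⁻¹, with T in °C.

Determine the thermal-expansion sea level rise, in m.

Layer 1: α = (0.6 + 0.1×25)×10⁻⁴ = 3.1×10⁻⁴ K⁻¹
Layer 2: α = (0.6 + 0.1×17)×10⁻⁴ = 2.3×10⁻⁴ K⁻¹
Layer 3: α = (0.6 + 0.1×8.1)×10⁻⁴ = 1.41×10⁻⁴ K⁻¹
Layer 4: α = (0.6 + 0.1×2)×10⁻⁴ = 0.8×10⁻⁴ K⁻¹
0–110 m: 1.5 × 3.1×10⁻⁴ × 110 = 0.05115 m
Layer 2: 890 × 1.4 × 2.3×10⁻⁴ = 0.28658 m
Layer 3: 850 × 0.72 × 1.41×10⁻⁴ = 0.086292 m
0.8×10⁻⁴ × 0.59 × 1400 = 0.06608 m
Δh = 0.05115 + 0.28658 + 0.086292 + 0.06608 = 0.490102 m ≈ 0.490 m

Δh ≈ 0.490 m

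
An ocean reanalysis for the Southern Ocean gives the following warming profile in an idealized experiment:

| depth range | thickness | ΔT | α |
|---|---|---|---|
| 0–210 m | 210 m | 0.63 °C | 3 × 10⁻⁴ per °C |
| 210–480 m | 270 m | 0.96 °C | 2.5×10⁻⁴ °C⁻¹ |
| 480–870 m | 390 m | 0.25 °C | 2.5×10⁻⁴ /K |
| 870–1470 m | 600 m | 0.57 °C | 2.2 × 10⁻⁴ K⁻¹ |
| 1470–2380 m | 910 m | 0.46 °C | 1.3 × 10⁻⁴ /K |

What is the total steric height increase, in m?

3×10⁻⁴ × 0.63 × 210 = 0.03969 m
210–480 m: 2.5×10⁻⁴ × 0.96 × 270 = 0.06480 m
0.25 × 390 × 2.5×10⁻⁴ = 0.024375 m
Layer 4: 2.2×10⁻⁴ × 0.57 × 600 = 0.07524 m
910 × 0.46 × 1.3×10⁻⁴ = 0.054418 m
Δh = 0.03969 + 0.06480 + 0.024375 + 0.07524 + 0.054418 = 0.258523 m

about 0.259 m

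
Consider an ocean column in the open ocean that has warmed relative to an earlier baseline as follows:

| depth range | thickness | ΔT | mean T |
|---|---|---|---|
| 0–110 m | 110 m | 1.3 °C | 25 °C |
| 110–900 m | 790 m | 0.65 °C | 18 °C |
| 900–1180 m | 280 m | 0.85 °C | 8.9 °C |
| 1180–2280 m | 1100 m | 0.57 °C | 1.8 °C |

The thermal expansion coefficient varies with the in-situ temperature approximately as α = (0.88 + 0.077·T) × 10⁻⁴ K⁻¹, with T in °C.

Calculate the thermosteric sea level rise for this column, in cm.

Layer 1: α = (0.88 + 0.077×25)×10⁻⁴ = 2.805×10⁻⁴ K⁻¹
Layer 2: α = (0.88 + 0.077×18)×10⁻⁴ = 2.266×10⁻⁴ K⁻¹
Layer 3: α = (0.88 + 0.077×8.9)×10⁻⁴ = 1.5653×10⁻⁴ K⁻¹
Layer 4: α = (0.88 + 0.077×1.8)×10⁻⁴ = 1.0186×10⁻⁴ K⁻¹
Layer 1: 110 × 2.805×10⁻⁴ × 1.3 = 0.0401115 m
Layer 2: 790 × 0.65 × 2.266×10⁻⁴ = 0.1163591 m
900–1180 m: 280 × 0.85 × 1.5653×10⁻⁴ = 0.03725414 m
1180–2280 m: 1100 × 0.57 × 1.0186×10⁻⁴ = 0.06386622 m
Δh = 0.0401115 + 0.1163591 + 0.03725414 + 0.06386622 = 0.25759096 m ≈ 25.8 cm

Δh ≈ 25.8 cm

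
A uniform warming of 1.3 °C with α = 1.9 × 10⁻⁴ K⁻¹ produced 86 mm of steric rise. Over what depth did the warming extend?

about 348 m

H = Δh/(αΔT) = 0.086 / (1.9×10⁻⁴ × 1.3) ≈ 348.2 m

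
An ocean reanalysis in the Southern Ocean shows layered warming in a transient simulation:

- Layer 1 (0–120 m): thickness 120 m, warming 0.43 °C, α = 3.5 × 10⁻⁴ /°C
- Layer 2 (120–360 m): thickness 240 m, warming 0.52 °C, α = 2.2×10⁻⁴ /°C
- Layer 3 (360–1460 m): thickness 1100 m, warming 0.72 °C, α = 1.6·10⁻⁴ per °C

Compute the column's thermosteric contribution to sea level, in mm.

120 × 0.43 × 3.5×10⁻⁴ = 0.01806 m
2.2×10⁻⁴ × 240 × 0.52 = 0.027456 m
1100 × 1.6×10⁻⁴ × 0.72 = 0.12672 m
Δh = 0.01806 + 0.027456 + 0.12672 = 0.172236 m

172 mm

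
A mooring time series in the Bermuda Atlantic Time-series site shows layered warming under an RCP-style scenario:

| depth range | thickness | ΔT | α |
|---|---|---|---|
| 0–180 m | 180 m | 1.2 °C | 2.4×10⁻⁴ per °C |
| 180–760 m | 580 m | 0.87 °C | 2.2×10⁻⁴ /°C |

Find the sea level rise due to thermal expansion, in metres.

about 0.163 m

0–180 m: 2.4×10⁻⁴ × 180 × 1.2 = 0.05184 m
180–760 m: 2.2×10⁻⁴ × 0.87 × 580 = 0.111012 m
Δh = 0.05184 + 0.111012 = 0.162852 m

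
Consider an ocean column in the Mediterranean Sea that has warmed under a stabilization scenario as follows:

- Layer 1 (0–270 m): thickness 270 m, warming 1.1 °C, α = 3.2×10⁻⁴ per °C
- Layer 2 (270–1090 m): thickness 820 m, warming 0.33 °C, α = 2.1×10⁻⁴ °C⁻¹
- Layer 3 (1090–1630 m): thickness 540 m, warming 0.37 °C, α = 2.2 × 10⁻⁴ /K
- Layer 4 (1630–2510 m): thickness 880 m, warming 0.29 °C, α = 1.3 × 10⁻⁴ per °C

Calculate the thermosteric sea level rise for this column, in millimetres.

about 229 mm

0–270 m: 270 × 1.1 × 3.2×10⁻⁴ = 0.09504 m
270–1090 m: 2.1×10⁻⁴ × 820 × 0.33 = 0.056826 m
540 × 0.37 × 2.2×10⁻⁴ = 0.043956 m
Layer 4: 0.29 × 1.3×10⁻⁴ × 880 = 0.033176 m
Δh = 0.09504 + 0.056826 + 0.043956 + 0.033176 = 0.228998 m ≈ 229 mm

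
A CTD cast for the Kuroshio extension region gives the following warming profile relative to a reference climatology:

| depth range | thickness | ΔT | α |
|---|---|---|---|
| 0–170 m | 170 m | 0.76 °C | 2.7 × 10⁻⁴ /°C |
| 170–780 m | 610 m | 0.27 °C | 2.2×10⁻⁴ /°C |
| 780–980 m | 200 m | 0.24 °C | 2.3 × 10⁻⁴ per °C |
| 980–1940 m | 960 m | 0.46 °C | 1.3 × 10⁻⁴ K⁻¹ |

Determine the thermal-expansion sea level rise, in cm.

0–170 m: 170 × 0.76 × 2.7×10⁻⁴ = 0.034884 m
Layer 2: 610 × 0.27 × 2.2×10⁻⁴ = 0.036234 m
200 × 2.3×10⁻⁴ × 0.24 = 0.01104 m
960 × 1.3×10⁻⁴ × 0.46 = 0.057408 m
Δh = 0.034884 + 0.036234 + 0.01104 + 0.057408 = 0.139566 m ≈ 14 cm

14 cm of thermosteric rise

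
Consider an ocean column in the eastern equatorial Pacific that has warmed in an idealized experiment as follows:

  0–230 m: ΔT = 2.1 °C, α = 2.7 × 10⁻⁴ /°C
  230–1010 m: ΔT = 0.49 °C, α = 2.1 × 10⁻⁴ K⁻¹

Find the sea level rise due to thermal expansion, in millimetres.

Δh = 211 mm

Layer 1: 2.7×10⁻⁴ × 2.1 × 230 = 0.13041 m
230–1010 m: 780 × 0.49 × 2.1×10⁻⁴ = 0.080262 m
Δh = 0.13041 + 0.080262 = 0.210672 m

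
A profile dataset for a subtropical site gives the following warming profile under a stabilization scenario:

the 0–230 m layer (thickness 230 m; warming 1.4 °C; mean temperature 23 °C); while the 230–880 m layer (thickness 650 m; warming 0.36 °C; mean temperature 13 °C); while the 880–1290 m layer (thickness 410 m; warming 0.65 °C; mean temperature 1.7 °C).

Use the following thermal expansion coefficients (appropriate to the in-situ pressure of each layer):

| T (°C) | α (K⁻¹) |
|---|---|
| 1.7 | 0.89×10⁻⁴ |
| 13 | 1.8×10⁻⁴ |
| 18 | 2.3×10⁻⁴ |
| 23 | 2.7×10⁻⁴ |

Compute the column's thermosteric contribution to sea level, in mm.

Layer 1 at 23 °C → α = 2.7×10⁻⁴ K⁻¹
Layer 2 at 13 °C → α = 1.8×10⁻⁴ K⁻¹
Layer 3 at 1.7 °C → α = 0.89×10⁻⁴ K⁻¹
2.7×10⁻⁴ × 230 × 1.4 = 0.08694 m
230–880 m: 0.36 × 1.8×10⁻⁴ × 650 = 0.04212 m
880–1290 m: 0.65 × 410 × 0.89×10⁻⁴ = 0.0237185 m
Δh = 0.08694 + 0.04212 + 0.0237185 = 0.1527785 m

Δh = 153 mm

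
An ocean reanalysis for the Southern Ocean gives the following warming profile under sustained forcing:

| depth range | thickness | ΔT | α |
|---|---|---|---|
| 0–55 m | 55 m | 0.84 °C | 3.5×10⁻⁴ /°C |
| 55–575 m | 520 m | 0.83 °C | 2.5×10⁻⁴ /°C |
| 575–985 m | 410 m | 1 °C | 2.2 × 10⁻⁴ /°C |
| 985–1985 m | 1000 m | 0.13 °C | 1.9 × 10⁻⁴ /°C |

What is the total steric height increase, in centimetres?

23.9 cm of thermosteric rise

0–55 m: 55 × 0.84 × 3.5×10⁻⁴ = 0.01617 m
Layer 2: 520 × 2.5×10⁻⁴ × 0.83 = 0.10790 m
575–985 m: 410 × 2.2×10⁻⁴ × 1 = 0.09020 m
Layer 4: 0.13 × 1.9×10⁻⁴ × 1000 = 0.02470 m
Δh = 0.01617 + 0.10790 + 0.09020 + 0.02470 = 0.23897 m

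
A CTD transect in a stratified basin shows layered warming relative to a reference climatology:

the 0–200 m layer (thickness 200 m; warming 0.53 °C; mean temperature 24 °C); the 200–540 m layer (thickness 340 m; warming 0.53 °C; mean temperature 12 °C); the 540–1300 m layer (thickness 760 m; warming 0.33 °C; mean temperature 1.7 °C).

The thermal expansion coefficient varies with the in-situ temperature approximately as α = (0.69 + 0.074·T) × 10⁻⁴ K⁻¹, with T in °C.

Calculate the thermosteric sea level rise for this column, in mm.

Layer 1: α = (0.69 + 0.074×24)×10⁻⁴ = 2.466×10⁻⁴ K⁻¹
Layer 2: α = (0.69 + 0.074×12)×10⁻⁴ = 1.578×10⁻⁴ K⁻¹
Layer 3: α = (0.69 + 0.074×1.7)×10⁻⁴ = 0.8158×10⁻⁴ K⁻¹
Layer 1: 2.466×10⁻⁴ × 0.53 × 200 = 0.0261396 m
1.578×10⁻⁴ × 0.53 × 340 = 0.02843556 m
Layer 3: 0.8158×10⁻⁴ × 0.33 × 760 = 0.020460264 m
Δh = 0.0261396 + 0.02843556 + 0.020460264 = 0.075035424 m

75.0 mm of thermosteric rise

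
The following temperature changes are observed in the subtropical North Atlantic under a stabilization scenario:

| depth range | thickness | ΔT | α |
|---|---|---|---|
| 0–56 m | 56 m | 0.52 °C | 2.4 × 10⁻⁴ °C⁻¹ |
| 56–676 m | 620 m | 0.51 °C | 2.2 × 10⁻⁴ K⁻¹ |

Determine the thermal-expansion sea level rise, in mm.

56 × 0.52 × 2.4×10⁻⁴ = 0.0069888 m
Layer 2: 0.51 × 620 × 2.2×10⁻⁴ = 0.069564 m
Δh = 0.0069888 + 0.069564 = 0.0765528 m

77 mm of thermosteric rise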